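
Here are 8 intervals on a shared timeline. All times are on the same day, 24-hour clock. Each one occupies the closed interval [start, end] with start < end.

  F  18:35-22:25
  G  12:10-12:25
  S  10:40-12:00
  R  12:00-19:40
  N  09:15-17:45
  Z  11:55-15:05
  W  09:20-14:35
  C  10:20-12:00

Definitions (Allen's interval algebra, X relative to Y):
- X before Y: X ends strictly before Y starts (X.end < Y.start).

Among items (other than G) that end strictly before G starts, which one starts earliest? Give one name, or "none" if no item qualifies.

C

Target G = [12:10, 12:25].
C [10:20, 12:00] → before → candidate.
F [18:35, 22:25] → after → excluded.
N [09:15, 17:45] → contains → excluded.
R [12:00, 19:40] → contains → excluded.
S [10:40, 12:00] → before → candidate.
W [09:20, 14:35] → contains → excluded.
Z [11:55, 15:05] → contains → excluded.
Among candidates, earliest start is 10:20 → C.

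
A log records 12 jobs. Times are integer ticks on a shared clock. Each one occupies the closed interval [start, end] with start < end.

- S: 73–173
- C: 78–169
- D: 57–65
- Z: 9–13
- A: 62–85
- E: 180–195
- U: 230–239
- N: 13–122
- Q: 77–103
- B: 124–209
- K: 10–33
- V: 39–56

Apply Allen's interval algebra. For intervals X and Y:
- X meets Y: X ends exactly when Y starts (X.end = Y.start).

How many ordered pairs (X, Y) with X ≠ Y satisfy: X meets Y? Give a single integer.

1

Checking all 132 ordered pairs for relation 'meets'; matching pairs in alphabetical order:
(Z, N): Z meets N ✓
Count: 1.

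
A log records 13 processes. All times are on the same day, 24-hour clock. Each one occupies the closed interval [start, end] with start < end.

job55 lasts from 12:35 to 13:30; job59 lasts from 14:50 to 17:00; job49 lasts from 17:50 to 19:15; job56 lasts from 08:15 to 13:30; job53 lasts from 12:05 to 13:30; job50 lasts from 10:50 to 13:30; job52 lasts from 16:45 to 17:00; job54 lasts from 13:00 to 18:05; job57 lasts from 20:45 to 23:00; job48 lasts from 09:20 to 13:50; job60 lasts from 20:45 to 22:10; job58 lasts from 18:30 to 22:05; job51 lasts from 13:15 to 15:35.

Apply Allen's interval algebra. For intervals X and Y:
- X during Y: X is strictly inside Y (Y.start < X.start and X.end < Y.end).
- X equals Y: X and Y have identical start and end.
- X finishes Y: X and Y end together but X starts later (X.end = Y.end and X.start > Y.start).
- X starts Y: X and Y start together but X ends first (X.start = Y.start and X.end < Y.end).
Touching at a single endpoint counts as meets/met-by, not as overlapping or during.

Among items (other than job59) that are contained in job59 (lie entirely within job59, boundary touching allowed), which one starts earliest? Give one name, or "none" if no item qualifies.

Target job59 = [14:50, 17:00].
job48 [09:20, 13:50] → before → excluded.
job49 [17:50, 19:15] → after → excluded.
job50 [10:50, 13:30] → before → excluded.
job51 [13:15, 15:35] → overlaps → excluded.
job52 [16:45, 17:00] → finishes → candidate.
job53 [12:05, 13:30] → before → excluded.
job54 [13:00, 18:05] → contains → excluded.
job55 [12:35, 13:30] → before → excluded.
job56 [08:15, 13:30] → before → excluded.
job57 [20:45, 23:00] → after → excluded.
job58 [18:30, 22:05] → after → excluded.
job60 [20:45, 22:10] → after → excluded.
Among candidates, earliest start is 16:45 → job52.

job52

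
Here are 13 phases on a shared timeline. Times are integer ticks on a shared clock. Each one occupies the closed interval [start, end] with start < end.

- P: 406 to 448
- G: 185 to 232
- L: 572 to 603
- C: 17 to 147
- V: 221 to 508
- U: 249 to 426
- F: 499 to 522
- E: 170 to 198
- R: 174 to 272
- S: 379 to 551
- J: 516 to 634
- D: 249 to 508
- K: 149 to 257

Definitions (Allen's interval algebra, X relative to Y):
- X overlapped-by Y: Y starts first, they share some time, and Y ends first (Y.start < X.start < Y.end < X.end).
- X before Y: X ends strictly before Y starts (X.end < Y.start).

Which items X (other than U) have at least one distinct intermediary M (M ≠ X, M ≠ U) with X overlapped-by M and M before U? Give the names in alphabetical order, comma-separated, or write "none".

G, R, V

Target U = [249, 426].
Intermediaries M with M before U: C, E, G.
Via C — items with X overlapped-by C: none.
Via E — items with X overlapped-by E: G, R.
Via G — items with X overlapped-by G: V.
Union: G, R, V.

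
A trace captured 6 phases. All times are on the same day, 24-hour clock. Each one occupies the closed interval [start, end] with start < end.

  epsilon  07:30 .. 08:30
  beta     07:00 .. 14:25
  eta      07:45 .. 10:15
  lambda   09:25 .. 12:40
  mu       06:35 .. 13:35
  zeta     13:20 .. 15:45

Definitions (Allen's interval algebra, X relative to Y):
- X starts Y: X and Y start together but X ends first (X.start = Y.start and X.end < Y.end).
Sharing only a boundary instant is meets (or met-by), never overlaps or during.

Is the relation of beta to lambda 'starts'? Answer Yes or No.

No

beta = [07:00, 14:25], lambda = [09:25, 12:40].
Actual relation of beta to lambda: contains.
Asked whether 'starts' holds → No.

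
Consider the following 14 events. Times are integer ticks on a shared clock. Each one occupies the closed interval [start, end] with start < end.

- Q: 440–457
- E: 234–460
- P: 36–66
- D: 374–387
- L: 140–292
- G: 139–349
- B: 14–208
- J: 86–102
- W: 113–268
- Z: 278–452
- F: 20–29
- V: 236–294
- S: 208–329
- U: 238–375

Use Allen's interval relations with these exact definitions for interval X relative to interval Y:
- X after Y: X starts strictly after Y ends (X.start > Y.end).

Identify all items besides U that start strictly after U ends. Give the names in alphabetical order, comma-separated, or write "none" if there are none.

Q

Target U = [238, 375].
B [14, 208] → before → no.
D [374, 387] → overlapped-by → no.
E [234, 460] → contains → no.
F [20, 29] → before → no.
G [139, 349] → overlaps → no.
J [86, 102] → before → no.
L [140, 292] → overlaps → no.
P [36, 66] → before → no.
Q [440, 457] → after → yes.
S [208, 329] → overlaps → no.
V [236, 294] → overlaps → no.
W [113, 268] → overlaps → no.
Z [278, 452] → overlapped-by → no.
Result: Q.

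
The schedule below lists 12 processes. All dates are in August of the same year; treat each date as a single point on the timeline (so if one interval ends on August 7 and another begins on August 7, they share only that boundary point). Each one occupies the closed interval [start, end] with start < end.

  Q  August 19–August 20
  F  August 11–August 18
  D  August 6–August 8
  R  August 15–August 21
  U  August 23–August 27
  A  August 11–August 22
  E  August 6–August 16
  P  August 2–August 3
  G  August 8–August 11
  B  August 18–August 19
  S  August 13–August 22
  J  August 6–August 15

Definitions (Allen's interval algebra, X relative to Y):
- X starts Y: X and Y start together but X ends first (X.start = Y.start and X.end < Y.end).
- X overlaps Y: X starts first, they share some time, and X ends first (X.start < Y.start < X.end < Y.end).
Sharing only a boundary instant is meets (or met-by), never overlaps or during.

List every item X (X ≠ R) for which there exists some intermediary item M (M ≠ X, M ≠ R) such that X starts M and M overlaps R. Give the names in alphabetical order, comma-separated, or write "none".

D, J

Target R = [August 15, August 21].
Intermediaries M with M overlaps R: E, F.
Via E — items with X starts E: D, J.
Via F — items with X starts F: none.
Union: D, J.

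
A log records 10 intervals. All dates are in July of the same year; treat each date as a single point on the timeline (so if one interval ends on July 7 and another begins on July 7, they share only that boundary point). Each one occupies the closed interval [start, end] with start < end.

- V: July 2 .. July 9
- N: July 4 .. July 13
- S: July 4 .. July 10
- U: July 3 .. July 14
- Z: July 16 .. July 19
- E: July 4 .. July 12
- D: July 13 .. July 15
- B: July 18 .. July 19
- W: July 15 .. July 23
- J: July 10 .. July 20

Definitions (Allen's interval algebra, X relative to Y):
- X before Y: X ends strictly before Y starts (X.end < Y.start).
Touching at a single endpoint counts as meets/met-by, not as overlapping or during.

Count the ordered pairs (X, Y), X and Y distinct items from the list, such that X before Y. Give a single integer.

Checking all 90 ordered pairs for relation 'before'; matching pairs in alphabetical order:
(D, B): D before B ✓
(D, Z): D before Z ✓
(E, B): E before B ✓
(E, D): E before D ✓
(E, W): E before W ✓
(E, Z): E before Z ✓
(N, B): N before B ✓
(N, W): N before W ✓
(N, Z): N before Z ✓
(S, B): S before B ✓
(S, D): S before D ✓
(S, W): S before W ✓
(S, Z): S before Z ✓
(U, B): U before B ✓
(U, W): U before W ✓
(U, Z): U before Z ✓
(V, B): V before B ✓
(V, D): V before D ✓
(V, J): V before J ✓
(V, W): V before W ✓
(V, Z): V before Z ✓
Count: 21.

21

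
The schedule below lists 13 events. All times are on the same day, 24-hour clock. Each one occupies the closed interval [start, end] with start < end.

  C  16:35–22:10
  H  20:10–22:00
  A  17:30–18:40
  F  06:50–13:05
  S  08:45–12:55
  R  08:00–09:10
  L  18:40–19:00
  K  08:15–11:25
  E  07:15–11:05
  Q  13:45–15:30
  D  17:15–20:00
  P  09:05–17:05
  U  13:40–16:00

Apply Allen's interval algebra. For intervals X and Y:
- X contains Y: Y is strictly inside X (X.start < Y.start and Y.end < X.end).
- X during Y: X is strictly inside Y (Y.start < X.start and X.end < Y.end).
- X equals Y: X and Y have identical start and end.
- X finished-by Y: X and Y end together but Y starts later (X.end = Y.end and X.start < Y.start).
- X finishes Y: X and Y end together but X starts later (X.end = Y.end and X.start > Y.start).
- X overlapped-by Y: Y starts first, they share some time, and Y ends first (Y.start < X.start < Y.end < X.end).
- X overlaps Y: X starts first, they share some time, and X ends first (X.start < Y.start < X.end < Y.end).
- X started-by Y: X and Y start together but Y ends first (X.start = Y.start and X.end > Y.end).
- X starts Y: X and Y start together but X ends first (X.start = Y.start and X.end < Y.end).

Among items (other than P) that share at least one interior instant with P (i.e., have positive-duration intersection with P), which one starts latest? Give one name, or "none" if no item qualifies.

Target P = [09:05, 17:05].
A [17:30, 18:40] → after → excluded.
C [16:35, 22:10] → overlapped-by → candidate.
D [17:15, 20:00] → after → excluded.
E [07:15, 11:05] → overlaps → candidate.
F [06:50, 13:05] → overlaps → candidate.
H [20:10, 22:00] → after → excluded.
K [08:15, 11:25] → overlaps → candidate.
L [18:40, 19:00] → after → excluded.
Q [13:45, 15:30] → during → candidate.
R [08:00, 09:10] → overlaps → candidate.
S [08:45, 12:55] → overlaps → candidate.
U [13:40, 16:00] → during → candidate.
Among candidates, latest start is 16:35 → C.

C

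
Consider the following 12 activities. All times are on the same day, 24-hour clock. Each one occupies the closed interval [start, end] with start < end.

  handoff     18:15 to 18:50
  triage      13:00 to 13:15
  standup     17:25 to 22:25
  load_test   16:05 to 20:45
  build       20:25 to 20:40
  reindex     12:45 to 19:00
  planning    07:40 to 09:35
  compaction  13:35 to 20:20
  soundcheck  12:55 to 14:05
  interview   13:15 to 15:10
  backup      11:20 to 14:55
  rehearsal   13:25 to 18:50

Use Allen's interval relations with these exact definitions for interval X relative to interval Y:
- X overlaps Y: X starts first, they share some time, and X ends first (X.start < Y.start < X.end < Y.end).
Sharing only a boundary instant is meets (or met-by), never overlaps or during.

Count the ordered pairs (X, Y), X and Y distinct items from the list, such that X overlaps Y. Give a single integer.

18

Checking all 132 ordered pairs for relation 'overlaps'; matching pairs in alphabetical order:
(backup, compaction): backup overlaps compaction ✓
(backup, interview): backup overlaps interview ✓
(backup, rehearsal): backup overlaps rehearsal ✓
(backup, reindex): backup overlaps reindex ✓
(compaction, load_test): compaction overlaps load_test ✓
(compaction, standup): compaction overlaps standup ✓
(interview, compaction): interview overlaps compaction ✓
(interview, rehearsal): interview overlaps rehearsal ✓
(load_test, standup): load_test overlaps standup ✓
(rehearsal, compaction): rehearsal overlaps compaction ✓
(rehearsal, load_test): rehearsal overlaps load_test ✓
(rehearsal, standup): rehearsal overlaps standup ✓
(reindex, compaction): reindex overlaps compaction ✓
(reindex, load_test): reindex overlaps load_test ✓
(reindex, standup): reindex overlaps standup ✓
(soundcheck, compaction): soundcheck overlaps compaction ✓
(soundcheck, interview): soundcheck overlaps interview ✓
(soundcheck, rehearsal): soundcheck overlaps rehearsal ✓
Count: 18.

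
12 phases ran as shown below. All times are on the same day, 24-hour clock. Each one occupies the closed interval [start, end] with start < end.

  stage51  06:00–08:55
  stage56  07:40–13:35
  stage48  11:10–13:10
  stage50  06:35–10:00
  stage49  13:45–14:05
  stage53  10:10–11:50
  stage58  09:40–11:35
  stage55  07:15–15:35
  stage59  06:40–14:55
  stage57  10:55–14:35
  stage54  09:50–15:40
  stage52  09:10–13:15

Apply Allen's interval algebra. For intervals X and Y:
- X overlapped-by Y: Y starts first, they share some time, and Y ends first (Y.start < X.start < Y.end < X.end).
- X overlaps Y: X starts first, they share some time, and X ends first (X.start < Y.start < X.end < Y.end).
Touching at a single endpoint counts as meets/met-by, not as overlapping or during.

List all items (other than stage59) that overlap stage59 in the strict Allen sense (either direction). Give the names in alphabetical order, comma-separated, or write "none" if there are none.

Target stage59 = [06:40, 14:55].
stage48 [11:10, 13:10] → during → no.
stage49 [13:45, 14:05] → during → no.
stage50 [06:35, 10:00] → overlaps → yes.
stage51 [06:00, 08:55] → overlaps → yes.
stage52 [09:10, 13:15] → during → no.
stage53 [10:10, 11:50] → during → no.
stage54 [09:50, 15:40] → overlapped-by → yes.
stage55 [07:15, 15:35] → overlapped-by → yes.
stage56 [07:40, 13:35] → during → no.
stage57 [10:55, 14:35] → during → no.
stage58 [09:40, 11:35] → during → no.
Result: stage50, stage51, stage54, stage55.

stage50, stage51, stage54, stage55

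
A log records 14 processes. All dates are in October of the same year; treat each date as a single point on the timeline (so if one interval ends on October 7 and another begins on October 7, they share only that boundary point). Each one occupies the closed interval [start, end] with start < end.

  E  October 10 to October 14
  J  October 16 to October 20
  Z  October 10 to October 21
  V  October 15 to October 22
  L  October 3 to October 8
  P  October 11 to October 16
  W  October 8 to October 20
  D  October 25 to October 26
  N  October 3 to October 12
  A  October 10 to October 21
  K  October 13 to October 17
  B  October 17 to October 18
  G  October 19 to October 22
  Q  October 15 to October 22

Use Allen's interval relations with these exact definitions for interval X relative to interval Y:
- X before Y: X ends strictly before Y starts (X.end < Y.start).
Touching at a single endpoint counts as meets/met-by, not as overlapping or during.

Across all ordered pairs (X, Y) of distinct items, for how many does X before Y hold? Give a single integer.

38

Checking all 182 ordered pairs for relation 'before'; matching pairs in alphabetical order:
(A, D): A before D ✓
(B, D): B before D ✓
(B, G): B before G ✓
(E, B): E before B ✓
(E, D): E before D ✓
(E, G): E before G ✓
(E, J): E before J ✓
(E, Q): E before Q ✓
(E, V): E before V ✓
(G, D): G before D ✓
(J, D): J before D ✓
(K, D): K before D ✓
(K, G): K before G ✓
(L, A): L before A ✓
(L, B): L before B ✓
(L, D): L before D ✓
(L, E): L before E ✓
(L, G): L before G ✓
(L, J): L before J ✓
(L, K): L before K ✓
(L, P): L before P ✓
(L, Q): L before Q ✓
(L, V): L before V ✓
(L, Z): L before Z ✓
... plus 14 further pairs not listed.
Count: 38.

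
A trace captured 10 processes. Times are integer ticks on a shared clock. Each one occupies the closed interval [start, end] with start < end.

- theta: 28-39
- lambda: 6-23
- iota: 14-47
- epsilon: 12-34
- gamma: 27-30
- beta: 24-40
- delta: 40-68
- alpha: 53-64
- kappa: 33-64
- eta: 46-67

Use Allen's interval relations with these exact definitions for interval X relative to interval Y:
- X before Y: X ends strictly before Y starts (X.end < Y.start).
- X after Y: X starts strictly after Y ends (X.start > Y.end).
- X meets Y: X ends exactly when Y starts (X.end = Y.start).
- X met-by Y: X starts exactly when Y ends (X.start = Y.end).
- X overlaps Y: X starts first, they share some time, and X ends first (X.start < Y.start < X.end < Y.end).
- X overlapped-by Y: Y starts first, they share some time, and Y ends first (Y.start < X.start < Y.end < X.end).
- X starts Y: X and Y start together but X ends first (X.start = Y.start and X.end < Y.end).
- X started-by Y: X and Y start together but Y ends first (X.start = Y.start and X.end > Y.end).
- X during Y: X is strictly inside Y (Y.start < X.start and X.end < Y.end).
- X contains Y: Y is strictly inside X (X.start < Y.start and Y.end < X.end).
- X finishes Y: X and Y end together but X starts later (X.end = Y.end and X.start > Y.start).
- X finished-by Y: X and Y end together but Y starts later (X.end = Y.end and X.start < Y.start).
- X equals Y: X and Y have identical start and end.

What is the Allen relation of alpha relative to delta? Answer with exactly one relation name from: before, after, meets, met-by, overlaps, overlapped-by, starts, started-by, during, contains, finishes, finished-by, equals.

alpha = [53, 64]; delta = [40, 68].
Compare endpoints: alpha.start > delta.start, alpha.start < delta.end, alpha.end > delta.start, alpha.end < delta.end.
That pattern is 'during'.

during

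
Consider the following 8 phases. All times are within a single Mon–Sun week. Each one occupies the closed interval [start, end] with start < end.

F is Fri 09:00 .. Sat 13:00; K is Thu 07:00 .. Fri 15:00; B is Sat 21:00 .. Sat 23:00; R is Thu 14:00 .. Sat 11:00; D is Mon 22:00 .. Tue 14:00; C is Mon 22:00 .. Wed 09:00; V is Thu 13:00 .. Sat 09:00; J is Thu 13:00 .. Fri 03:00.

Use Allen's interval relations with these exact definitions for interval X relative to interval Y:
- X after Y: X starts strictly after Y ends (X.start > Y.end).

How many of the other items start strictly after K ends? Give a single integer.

Target K = [Thu 07:00, Fri 15:00].
B [Sat 21:00, Sat 23:00] → after → counts.
C [Mon 22:00, Wed 09:00] → before → no.
D [Mon 22:00, Tue 14:00] → before → no.
F [Fri 09:00, Sat 13:00] → overlapped-by → no.
J [Thu 13:00, Fri 03:00] → during → no.
R [Thu 14:00, Sat 11:00] → overlapped-by → no.
V [Thu 13:00, Sat 09:00] → overlapped-by → no.
Total: 1.

1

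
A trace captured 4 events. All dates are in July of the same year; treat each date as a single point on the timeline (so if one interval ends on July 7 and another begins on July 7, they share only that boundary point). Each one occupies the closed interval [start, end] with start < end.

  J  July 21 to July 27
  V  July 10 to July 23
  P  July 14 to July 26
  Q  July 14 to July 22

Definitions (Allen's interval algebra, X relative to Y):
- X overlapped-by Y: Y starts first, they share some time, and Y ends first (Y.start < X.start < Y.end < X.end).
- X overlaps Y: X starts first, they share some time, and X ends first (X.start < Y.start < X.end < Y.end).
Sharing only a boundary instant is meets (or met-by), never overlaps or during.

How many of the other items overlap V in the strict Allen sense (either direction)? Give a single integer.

2

Target V = [July 10, July 23].
J [July 21, July 27] → overlapped-by → counts.
P [July 14, July 26] → overlapped-by → counts.
Q [July 14, July 22] → during → no.
Total: 2.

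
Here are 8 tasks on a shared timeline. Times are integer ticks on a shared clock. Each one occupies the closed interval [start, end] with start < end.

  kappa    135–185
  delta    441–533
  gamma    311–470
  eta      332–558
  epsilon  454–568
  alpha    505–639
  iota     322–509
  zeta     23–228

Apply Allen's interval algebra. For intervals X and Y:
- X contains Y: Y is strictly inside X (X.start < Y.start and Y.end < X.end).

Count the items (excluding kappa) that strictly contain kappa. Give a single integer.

Target kappa = [135, 185].
alpha [505, 639] → after → no.
delta [441, 533] → after → no.
epsilon [454, 568] → after → no.
eta [332, 558] → after → no.
gamma [311, 470] → after → no.
iota [322, 509] → after → no.
zeta [23, 228] → contains → counts.
Total: 1.

1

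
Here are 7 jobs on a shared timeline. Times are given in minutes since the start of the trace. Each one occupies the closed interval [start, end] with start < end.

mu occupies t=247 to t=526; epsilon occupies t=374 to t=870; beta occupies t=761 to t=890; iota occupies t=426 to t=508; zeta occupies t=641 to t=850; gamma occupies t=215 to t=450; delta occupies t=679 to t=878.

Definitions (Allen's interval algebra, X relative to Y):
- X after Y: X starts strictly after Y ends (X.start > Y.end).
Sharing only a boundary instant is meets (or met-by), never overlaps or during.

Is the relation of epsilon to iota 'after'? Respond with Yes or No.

epsilon = [t=374, t=870], iota = [t=426, t=508].
Actual relation of epsilon to iota: contains.
Asked whether 'after' holds → No.

No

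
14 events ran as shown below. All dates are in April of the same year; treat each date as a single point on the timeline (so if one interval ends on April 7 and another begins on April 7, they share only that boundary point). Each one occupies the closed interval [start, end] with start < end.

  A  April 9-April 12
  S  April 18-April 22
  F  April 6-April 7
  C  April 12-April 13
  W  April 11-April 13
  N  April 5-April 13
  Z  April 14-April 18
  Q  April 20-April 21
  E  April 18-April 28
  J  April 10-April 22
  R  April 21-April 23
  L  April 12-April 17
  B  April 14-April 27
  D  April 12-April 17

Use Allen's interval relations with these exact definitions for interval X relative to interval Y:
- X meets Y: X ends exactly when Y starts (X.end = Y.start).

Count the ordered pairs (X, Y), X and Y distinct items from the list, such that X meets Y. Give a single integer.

Checking all 182 ordered pairs for relation 'meets'; matching pairs in alphabetical order:
(A, C): A meets C ✓
(A, D): A meets D ✓
(A, L): A meets L ✓
(Q, R): Q meets R ✓
(Z, E): Z meets E ✓
(Z, S): Z meets S ✓
Count: 6.

6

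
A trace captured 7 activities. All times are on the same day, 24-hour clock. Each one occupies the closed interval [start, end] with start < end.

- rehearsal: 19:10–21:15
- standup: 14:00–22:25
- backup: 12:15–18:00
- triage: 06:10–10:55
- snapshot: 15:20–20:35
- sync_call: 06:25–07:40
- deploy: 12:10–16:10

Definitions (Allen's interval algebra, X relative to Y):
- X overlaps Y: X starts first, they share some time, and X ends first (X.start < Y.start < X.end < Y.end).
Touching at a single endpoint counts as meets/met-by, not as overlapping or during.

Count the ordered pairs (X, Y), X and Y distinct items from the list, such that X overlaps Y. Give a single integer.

Checking all 42 ordered pairs for relation 'overlaps'; matching pairs in alphabetical order:
(backup, snapshot): backup overlaps snapshot ✓
(backup, standup): backup overlaps standup ✓
(deploy, backup): deploy overlaps backup ✓
(deploy, snapshot): deploy overlaps snapshot ✓
(deploy, standup): deploy overlaps standup ✓
(snapshot, rehearsal): snapshot overlaps rehearsal ✓
Count: 6.

6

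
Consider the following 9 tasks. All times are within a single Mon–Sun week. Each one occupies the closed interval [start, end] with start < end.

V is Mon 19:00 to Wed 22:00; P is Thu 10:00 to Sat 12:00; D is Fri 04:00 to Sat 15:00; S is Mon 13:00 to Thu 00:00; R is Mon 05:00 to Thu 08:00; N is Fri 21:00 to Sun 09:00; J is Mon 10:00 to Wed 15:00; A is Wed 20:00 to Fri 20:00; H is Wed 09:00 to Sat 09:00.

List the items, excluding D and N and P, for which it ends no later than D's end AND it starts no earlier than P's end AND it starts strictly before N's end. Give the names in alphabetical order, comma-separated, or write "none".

Conditions: its end is no later than D's end (X.end <= Sat 15:00) AND its start is no earlier than P's end (X.start >= Sat 12:00) AND its start is strictly before N's end (X.start < Sun 09:00).
A: end Fri 20:00 <= Sat 15:00? ✓; start Wed 20:00 >= Sat 12:00? ✗; start Wed 20:00 < Sun 09:00? ✓ → no.
H: end Sat 09:00 <= Sat 15:00? ✓; start Wed 09:00 >= Sat 12:00? ✗; start Wed 09:00 < Sun 09:00? ✓ → no.
J: end Wed 15:00 <= Sat 15:00? ✓; start Mon 10:00 >= Sat 12:00? ✗; start Mon 10:00 < Sun 09:00? ✓ → no.
R: end Thu 08:00 <= Sat 15:00? ✓; start Mon 05:00 >= Sat 12:00? ✗; start Mon 05:00 < Sun 09:00? ✓ → no.
S: end Thu 00:00 <= Sat 15:00? ✓; start Mon 13:00 >= Sat 12:00? ✗; start Mon 13:00 < Sun 09:00? ✓ → no.
V: end Wed 22:00 <= Sat 15:00? ✓; start Mon 19:00 >= Sat 12:00? ✗; start Mon 19:00 < Sun 09:00? ✓ → no.
Result: none.

none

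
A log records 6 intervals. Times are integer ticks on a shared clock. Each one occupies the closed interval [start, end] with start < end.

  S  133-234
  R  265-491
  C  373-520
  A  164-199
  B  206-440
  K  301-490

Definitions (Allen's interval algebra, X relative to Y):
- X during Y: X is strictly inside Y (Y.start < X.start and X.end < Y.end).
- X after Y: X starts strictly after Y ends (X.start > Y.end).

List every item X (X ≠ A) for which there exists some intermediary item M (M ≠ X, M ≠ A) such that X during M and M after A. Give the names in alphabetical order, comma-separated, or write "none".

K

Target A = [164, 199].
Intermediaries M with M after A: B, C, K, R.
Via B — items with X during B: none.
Via C — items with X during C: none.
Via K — items with X during K: none.
Via R — items with X during R: K.
Union: K.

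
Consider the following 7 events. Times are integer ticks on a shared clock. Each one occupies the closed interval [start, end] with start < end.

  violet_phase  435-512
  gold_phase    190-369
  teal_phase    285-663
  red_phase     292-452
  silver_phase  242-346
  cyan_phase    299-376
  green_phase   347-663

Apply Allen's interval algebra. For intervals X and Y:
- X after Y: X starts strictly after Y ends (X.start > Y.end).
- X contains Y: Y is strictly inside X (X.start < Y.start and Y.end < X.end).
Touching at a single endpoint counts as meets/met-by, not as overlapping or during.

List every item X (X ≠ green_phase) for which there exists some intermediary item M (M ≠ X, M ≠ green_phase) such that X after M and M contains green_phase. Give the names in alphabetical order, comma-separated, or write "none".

none

Target green_phase = [347, 663].
Intermediaries M with M contains green_phase: none.
Union: none.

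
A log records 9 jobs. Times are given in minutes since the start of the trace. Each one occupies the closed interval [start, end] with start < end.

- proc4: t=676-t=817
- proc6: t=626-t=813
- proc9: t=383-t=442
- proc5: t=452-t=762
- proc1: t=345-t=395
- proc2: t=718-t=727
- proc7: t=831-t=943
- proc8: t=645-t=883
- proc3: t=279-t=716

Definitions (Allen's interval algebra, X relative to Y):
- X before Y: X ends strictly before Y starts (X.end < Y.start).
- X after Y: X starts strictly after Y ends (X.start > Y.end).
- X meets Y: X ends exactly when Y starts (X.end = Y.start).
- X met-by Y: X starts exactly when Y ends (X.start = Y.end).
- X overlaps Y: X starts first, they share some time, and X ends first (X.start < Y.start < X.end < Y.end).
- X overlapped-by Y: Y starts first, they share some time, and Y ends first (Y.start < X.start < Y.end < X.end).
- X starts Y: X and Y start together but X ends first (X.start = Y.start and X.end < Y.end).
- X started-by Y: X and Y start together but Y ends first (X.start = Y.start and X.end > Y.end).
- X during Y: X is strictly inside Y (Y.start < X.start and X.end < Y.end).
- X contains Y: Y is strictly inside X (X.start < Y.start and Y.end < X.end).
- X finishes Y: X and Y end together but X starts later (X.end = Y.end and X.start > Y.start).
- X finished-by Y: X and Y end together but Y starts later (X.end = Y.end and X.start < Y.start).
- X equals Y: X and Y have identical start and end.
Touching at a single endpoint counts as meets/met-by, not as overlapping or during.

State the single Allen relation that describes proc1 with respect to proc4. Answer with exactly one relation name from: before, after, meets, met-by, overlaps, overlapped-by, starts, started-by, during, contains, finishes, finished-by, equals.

proc1 = [t=345, t=395]; proc4 = [t=676, t=817].
Compare endpoints: proc1.start < proc4.start, proc1.start < proc4.end, proc1.end < proc4.start, proc1.end < proc4.end.
That pattern is 'before'.

before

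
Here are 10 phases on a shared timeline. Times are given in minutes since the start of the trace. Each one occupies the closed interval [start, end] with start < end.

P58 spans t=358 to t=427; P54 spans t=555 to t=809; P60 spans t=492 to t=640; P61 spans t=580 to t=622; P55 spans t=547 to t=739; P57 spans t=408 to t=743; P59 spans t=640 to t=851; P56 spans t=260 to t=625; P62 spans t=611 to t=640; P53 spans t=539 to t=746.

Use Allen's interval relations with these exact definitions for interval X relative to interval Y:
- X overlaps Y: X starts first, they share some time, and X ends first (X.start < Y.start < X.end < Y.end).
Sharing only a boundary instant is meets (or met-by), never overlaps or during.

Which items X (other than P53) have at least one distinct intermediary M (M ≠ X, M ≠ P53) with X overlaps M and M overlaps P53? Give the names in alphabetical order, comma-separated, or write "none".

Target P53 = [t=539, t=746].
Intermediaries M with M overlaps P53: P56, P57, P60.
Via P56 — items with X overlaps P56: none.
Via P57 — items with X overlaps P57: P56, P58.
Via P60 — items with X overlaps P60: P56.
Union: P56, P58.

P56, P58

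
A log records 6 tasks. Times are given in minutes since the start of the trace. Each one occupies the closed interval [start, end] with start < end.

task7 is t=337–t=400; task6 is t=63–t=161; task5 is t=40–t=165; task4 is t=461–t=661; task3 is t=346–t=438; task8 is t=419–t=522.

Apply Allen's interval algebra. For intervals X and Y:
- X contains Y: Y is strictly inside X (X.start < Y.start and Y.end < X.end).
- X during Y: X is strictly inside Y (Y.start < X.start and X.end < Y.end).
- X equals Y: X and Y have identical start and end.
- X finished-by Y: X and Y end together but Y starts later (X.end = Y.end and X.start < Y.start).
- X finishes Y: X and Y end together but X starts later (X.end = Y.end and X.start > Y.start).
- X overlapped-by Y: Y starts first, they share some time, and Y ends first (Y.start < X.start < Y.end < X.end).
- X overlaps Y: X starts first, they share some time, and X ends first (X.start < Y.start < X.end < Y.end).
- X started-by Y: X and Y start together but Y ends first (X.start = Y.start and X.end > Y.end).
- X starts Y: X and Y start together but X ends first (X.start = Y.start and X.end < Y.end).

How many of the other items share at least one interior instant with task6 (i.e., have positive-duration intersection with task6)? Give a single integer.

1

Target task6 = [t=63, t=161].
task3 [t=346, t=438] → after → no.
task4 [t=461, t=661] → after → no.
task5 [t=40, t=165] → contains → counts.
task7 [t=337, t=400] → after → no.
task8 [t=419, t=522] → after → no.
Total: 1.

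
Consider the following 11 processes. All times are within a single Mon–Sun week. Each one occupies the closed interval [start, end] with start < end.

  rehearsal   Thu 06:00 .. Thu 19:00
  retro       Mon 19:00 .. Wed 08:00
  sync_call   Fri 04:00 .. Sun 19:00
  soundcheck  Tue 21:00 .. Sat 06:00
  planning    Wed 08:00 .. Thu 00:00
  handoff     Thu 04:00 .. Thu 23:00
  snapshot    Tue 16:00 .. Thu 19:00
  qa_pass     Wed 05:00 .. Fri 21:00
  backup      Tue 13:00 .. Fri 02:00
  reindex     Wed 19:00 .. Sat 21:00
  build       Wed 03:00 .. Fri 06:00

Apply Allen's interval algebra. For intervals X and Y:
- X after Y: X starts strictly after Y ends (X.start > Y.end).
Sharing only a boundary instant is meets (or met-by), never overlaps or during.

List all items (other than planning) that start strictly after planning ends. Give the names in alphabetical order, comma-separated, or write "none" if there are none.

handoff, rehearsal, sync_call

Target planning = [Wed 08:00, Thu 00:00].
backup [Tue 13:00, Fri 02:00] → contains → no.
build [Wed 03:00, Fri 06:00] → contains → no.
handoff [Thu 04:00, Thu 23:00] → after → yes.
qa_pass [Wed 05:00, Fri 21:00] → contains → no.
rehearsal [Thu 06:00, Thu 19:00] → after → yes.
reindex [Wed 19:00, Sat 21:00] → overlapped-by → no.
retro [Mon 19:00, Wed 08:00] → meets → no.
snapshot [Tue 16:00, Thu 19:00] → contains → no.
soundcheck [Tue 21:00, Sat 06:00] → contains → no.
sync_call [Fri 04:00, Sun 19:00] → after → yes.
Result: handoff, rehearsal, sync_call.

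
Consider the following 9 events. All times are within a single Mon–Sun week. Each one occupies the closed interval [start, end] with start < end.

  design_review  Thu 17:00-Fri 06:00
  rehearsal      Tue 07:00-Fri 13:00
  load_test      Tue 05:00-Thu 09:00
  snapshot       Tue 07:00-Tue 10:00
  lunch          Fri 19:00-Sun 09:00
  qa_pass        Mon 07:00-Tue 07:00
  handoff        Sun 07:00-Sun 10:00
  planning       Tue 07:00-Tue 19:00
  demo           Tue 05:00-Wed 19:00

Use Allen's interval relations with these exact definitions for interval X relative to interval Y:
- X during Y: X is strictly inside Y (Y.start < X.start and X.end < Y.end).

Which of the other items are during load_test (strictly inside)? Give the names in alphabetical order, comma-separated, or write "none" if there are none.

planning, snapshot

Target load_test = [Tue 05:00, Thu 09:00].
demo [Tue 05:00, Wed 19:00] → starts → no.
design_review [Thu 17:00, Fri 06:00] → after → no.
handoff [Sun 07:00, Sun 10:00] → after → no.
lunch [Fri 19:00, Sun 09:00] → after → no.
planning [Tue 07:00, Tue 19:00] → during → yes.
qa_pass [Mon 07:00, Tue 07:00] → overlaps → no.
rehearsal [Tue 07:00, Fri 13:00] → overlapped-by → no.
snapshot [Tue 07:00, Tue 10:00] → during → yes.
Result: planning, snapshot.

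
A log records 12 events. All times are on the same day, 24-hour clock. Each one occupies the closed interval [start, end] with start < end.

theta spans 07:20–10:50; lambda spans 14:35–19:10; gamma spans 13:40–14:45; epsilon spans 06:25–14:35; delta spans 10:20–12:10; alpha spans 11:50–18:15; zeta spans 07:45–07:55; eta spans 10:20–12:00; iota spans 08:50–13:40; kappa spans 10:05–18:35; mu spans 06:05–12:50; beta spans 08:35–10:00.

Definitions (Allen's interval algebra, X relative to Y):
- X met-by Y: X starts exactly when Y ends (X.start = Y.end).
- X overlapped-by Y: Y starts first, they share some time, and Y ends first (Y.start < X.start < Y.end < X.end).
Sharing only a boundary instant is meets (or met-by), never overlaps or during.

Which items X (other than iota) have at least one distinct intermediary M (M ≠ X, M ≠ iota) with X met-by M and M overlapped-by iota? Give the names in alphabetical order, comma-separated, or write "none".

Target iota = [08:50, 13:40].
Intermediaries M with M overlapped-by iota: alpha, kappa.
Via alpha — items with X met-by alpha: none.
Via kappa — items with X met-by kappa: none.
Union: none.

none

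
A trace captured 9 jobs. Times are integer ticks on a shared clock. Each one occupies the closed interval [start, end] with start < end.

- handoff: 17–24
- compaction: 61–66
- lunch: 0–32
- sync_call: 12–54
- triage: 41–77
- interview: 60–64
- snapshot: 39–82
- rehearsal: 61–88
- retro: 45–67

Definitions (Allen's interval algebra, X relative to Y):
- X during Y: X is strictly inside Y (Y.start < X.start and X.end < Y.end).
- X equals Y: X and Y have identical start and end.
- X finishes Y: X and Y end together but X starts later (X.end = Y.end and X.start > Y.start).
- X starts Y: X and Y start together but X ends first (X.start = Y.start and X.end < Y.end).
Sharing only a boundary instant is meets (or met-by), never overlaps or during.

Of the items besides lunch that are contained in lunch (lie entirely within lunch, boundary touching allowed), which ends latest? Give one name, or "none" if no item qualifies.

Target lunch = [0, 32].
compaction [61, 66] → after → excluded.
handoff [17, 24] → during → candidate.
interview [60, 64] → after → excluded.
rehearsal [61, 88] → after → excluded.
retro [45, 67] → after → excluded.
snapshot [39, 82] → after → excluded.
sync_call [12, 54] → overlapped-by → excluded.
triage [41, 77] → after → excluded.
Among candidates, latest end is 24 → handoff.

handoff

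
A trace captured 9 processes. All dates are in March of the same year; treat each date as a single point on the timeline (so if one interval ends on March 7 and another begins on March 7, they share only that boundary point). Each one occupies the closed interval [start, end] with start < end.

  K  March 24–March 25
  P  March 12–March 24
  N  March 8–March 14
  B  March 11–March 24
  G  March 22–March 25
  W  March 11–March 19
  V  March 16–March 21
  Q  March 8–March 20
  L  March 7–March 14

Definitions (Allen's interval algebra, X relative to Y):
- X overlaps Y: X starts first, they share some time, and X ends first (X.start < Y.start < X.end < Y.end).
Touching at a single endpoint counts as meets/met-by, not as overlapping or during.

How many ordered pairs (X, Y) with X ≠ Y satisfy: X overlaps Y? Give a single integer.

Checking all 72 ordered pairs for relation 'overlaps'; matching pairs in alphabetical order:
(B, G): B overlaps G ✓
(L, B): L overlaps B ✓
(L, P): L overlaps P ✓
(L, Q): L overlaps Q ✓
(L, W): L overlaps W ✓
(N, B): N overlaps B ✓
(N, P): N overlaps P ✓
(N, W): N overlaps W ✓
(P, G): P overlaps G ✓
(Q, B): Q overlaps B ✓
(Q, P): Q overlaps P ✓
(Q, V): Q overlaps V ✓
(W, P): W overlaps P ✓
(W, V): W overlaps V ✓
Count: 14.

14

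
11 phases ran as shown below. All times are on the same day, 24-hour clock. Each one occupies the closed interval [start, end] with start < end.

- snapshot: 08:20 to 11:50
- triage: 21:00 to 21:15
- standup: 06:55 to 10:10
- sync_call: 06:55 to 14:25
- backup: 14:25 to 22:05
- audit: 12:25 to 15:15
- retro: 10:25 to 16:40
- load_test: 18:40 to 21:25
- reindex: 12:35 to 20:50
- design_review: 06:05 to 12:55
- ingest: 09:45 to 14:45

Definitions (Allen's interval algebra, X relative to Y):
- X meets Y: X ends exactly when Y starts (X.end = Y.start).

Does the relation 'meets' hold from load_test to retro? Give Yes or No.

No

load_test = [18:40, 21:25], retro = [10:25, 16:40].
Actual relation of load_test to retro: after.
Asked whether 'meets' holds → No.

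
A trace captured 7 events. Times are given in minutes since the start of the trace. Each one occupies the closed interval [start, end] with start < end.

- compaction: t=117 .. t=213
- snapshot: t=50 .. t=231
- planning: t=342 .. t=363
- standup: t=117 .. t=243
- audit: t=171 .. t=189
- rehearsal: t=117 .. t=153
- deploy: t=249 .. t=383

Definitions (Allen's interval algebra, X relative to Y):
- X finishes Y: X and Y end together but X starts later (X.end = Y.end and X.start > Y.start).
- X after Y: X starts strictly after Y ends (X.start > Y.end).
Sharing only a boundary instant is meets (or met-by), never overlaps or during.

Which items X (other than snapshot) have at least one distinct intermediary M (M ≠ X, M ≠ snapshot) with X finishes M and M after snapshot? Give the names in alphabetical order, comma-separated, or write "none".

Target snapshot = [t=50, t=231].
Intermediaries M with M after snapshot: deploy, planning.
Via deploy — items with X finishes deploy: none.
Via planning — items with X finishes planning: none.
Union: none.

none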